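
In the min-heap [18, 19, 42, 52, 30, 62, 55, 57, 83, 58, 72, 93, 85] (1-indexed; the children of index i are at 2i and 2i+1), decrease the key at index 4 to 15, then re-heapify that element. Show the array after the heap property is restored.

set index 4 from 52 to 15 → [18, 19, 42, 15, 30, 62, 55, 57, 83, 58, 72, 93, 85]
15 < parent 19 at index 2, swap → [18, 15, 42, 19, 30, 62, 55, 57, 83, 58, 72, 93, 85]
15 < parent 18 at index 1, swap → [15, 18, 42, 19, 30, 62, 55, 57, 83, 58, 72, 93, 85]

[15, 18, 42, 19, 30, 62, 55, 57, 83, 58, 72, 93, 85]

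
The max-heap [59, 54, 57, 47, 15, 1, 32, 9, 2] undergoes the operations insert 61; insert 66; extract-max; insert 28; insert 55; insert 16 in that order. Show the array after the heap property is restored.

[61, 59, 57, 47, 54, 55, 32, 9, 2, 15, 28, 1, 16]

insert 61:
  append 61 at index 9 → [59, 54, 57, 47, 15, 1, 32, 9, 2, 61]
  61 > parent 15 at index 4, swap → [59, 54, 57, 47, 61, 1, 32, 9, 2, 15]
  61 > parent 54 at index 1, swap → [59, 61, 57, 47, 54, 1, 32, 9, 2, 15]
  61 > parent 59 at index 0, swap → [61, 59, 57, 47, 54, 1, 32, 9, 2, 15]
insert 66:
  append 66 at index 10 → [61, 59, 57, 47, 54, 1, 32, 9, 2, 15, 66]
  66 > parent 54 at index 4, swap → [61, 59, 57, 47, 66, 1, 32, 9, 2, 15, 54]
  66 > parent 59 at index 1, swap → [61, 66, 57, 47, 59, 1, 32, 9, 2, 15, 54]
  66 > parent 61 at index 0, swap → [66, 61, 57, 47, 59, 1, 32, 9, 2, 15, 54]
extract-max → returns 66:
  remove root 66; move last element 54 to root → [54, 61, 57, 47, 59, 1, 32, 9, 2, 15]
  54 vs larger child 61 at index 1, swap → [61, 54, 57, 47, 59, 1, 32, 9, 2, 15]
  54 vs larger child 59 at index 4, swap → [61, 59, 57, 47, 54, 1, 32, 9, 2, 15]
insert 28:
  append 28 at index 10 → [61, 59, 57, 47, 54, 1, 32, 9, 2, 15, 28] (no swap needed)
insert 55:
  append 55 at index 11 → [61, 59, 57, 47, 54, 1, 32, 9, 2, 15, 28, 55]
  55 > parent 1 at index 5, swap → [61, 59, 57, 47, 54, 55, 32, 9, 2, 15, 28, 1]
insert 16:
  append 16 at index 12 → [61, 59, 57, 47, 54, 55, 32, 9, 2, 15, 28, 1, 16] (no swap needed)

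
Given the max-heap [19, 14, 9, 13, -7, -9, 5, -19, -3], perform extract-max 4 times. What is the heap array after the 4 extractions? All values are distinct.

[5, -3, -9, -19, -7]

extract-max #1 returns 19:
  remove root 19; move last element -3 to root → [-3, 14, 9, 13, -7, -9, 5, -19]
  -3 vs larger child 14 at index 1, swap → [14, -3, 9, 13, -7, -9, 5, -19]
  -3 vs larger child 13 at index 3, swap → [14, 13, 9, -3, -7, -9, 5, -19]
extract-max #2 returns 14:
  remove root 14; move last element -19 to root → [-19, 13, 9, -3, -7, -9, 5]
  -19 vs larger child 13 at index 1, swap → [13, -19, 9, -3, -7, -9, 5]
  -19 vs larger child -3 at index 3, swap → [13, -3, 9, -19, -7, -9, 5]
extract-max #3 returns 13:
  remove root 13; move last element 5 to root → [5, -3, 9, -19, -7, -9]
  5 vs larger child 9 at index 2, swap → [9, -3, 5, -19, -7, -9]
extract-max #4 returns 9:
  remove root 9; move last element -9 to root → [-9, -3, 5, -19, -7]
  -9 vs larger child 5 at index 2, swap → [5, -3, -9, -19, -7]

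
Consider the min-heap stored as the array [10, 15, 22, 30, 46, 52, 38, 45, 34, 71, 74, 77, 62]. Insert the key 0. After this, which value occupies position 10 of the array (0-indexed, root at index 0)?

74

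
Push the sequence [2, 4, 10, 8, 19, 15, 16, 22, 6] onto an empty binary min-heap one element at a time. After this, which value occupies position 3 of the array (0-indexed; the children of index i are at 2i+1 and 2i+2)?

6

Insert 2:
  append 2 at index 0 → [2] (no swap needed)
Insert 4:
  append 4 at index 1 → [2, 4] (no swap needed)
Insert 10:
  append 10 at index 2 → [2, 4, 10] (no swap needed)
Insert 8:
  append 8 at index 3 → [2, 4, 10, 8] (no swap needed)
Insert 19:
  append 19 at index 4 → [2, 4, 10, 8, 19] (no swap needed)
Insert 15:
  append 15 at index 5 → [2, 4, 10, 8, 19, 15] (no swap needed)
Insert 16:
  append 16 at index 6 → [2, 4, 10, 8, 19, 15, 16] (no swap needed)
Insert 22:
  append 22 at index 7 → [2, 4, 10, 8, 19, 15, 16, 22] (no swap needed)
Insert 6:
  append 6 at index 8 → [2, 4, 10, 8, 19, 15, 16, 22, 6]
  6 < parent 8 at index 3, swap → [2, 4, 10, 6, 19, 15, 16, 22, 8]
resulting array: [2, 4, 10, 6, 19, 15, 16, 22, 8]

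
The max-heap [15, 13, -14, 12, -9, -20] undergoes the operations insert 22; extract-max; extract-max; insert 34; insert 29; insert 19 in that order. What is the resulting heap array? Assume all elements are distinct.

[34, 19, 29, 12, -9, -14, 13, -20]

insert 22:
  append 22 at index 6 → [15, 13, -14, 12, -9, -20, 22]
  22 > parent -14 at index 2, swap → [15, 13, 22, 12, -9, -20, -14]
  22 > parent 15 at index 0, swap → [22, 13, 15, 12, -9, -20, -14]
extract-max → returns 22:
  remove root 22; move last element -14 to root → [-14, 13, 15, 12, -9, -20]
  -14 vs larger child 15 at index 2, swap → [15, 13, -14, 12, -9, -20]
extract-max → returns 15:
  remove root 15; move last element -20 to root → [-20, 13, -14, 12, -9]
  -20 vs larger child 13 at index 1, swap → [13, -20, -14, 12, -9]
  -20 vs larger child 12 at index 3, swap → [13, 12, -14, -20, -9]
insert 34:
  append 34 at index 5 → [13, 12, -14, -20, -9, 34]
  34 > parent -14 at index 2, swap → [13, 12, 34, -20, -9, -14]
  34 > parent 13 at index 0, swap → [34, 12, 13, -20, -9, -14]
insert 29:
  append 29 at index 6 → [34, 12, 13, -20, -9, -14, 29]
  29 > parent 13 at index 2, swap → [34, 12, 29, -20, -9, -14, 13]
insert 19:
  append 19 at index 7 → [34, 12, 29, -20, -9, -14, 13, 19]
  19 > parent -20 at index 3, swap → [34, 12, 29, 19, -9, -14, 13, -20]
  19 > parent 12 at index 1, swap → [34, 19, 29, 12, -9, -14, 13, -20]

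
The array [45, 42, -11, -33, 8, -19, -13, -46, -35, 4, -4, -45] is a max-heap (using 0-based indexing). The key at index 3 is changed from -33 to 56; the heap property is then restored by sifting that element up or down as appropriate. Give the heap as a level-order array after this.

set index 3 from -33 to 56 → [45, 42, -11, 56, 8, -19, -13, -46, -35, 4, -4, -45]
56 > parent 42 at index 1, swap → [45, 56, -11, 42, 8, -19, -13, -46, -35, 4, -4, -45]
56 > parent 45 at index 0, swap → [56, 45, -11, 42, 8, -19, -13, -46, -35, 4, -4, -45]

[56, 45, -11, 42, 8, -19, -13, -46, -35, 4, -4, -45]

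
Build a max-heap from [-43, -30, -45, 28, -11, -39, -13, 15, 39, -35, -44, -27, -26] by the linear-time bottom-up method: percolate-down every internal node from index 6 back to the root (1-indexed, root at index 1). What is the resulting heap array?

[39, 28, -13, 15, -11, -26, -45, -43, -30, -35, -44, -27, -39]

sift down from index 6:
  -39 vs larger child -26 at index 13, swap → [-43, -30, -45, 28, -11, -26, -13, 15, 39, -35, -44, -27, -39]
sift down from index 5: already satisfies heap property
sift down from index 4:
  28 vs larger child 39 at index 9, swap → [-43, -30, -45, 39, -11, -26, -13, 15, 28, -35, -44, -27, -39]
sift down from index 3:
  -45 vs larger child -13 at index 7, swap → [-43, -30, -13, 39, -11, -26, -45, 15, 28, -35, -44, -27, -39]
sift down from index 2:
  -30 vs larger child 39 at index 4, swap → [-43, 39, -13, -30, -11, -26, -45, 15, 28, -35, -44, -27, -39]
  -30 vs larger child 28 at index 9, swap → [-43, 39, -13, 28, -11, -26, -45, 15, -30, -35, -44, -27, -39]
sift down from index 1:
  -43 vs larger child 39 at index 2, swap → [39, -43, -13, 28, -11, -26, -45, 15, -30, -35, -44, -27, -39]
  -43 vs larger child 28 at index 4, swap → [39, 28, -13, -43, -11, -26, -45, 15, -30, -35, -44, -27, -39]
  -43 vs larger child 15 at index 8, swap → [39, 28, -13, 15, -11, -26, -45, -43, -30, -35, -44, -27, -39]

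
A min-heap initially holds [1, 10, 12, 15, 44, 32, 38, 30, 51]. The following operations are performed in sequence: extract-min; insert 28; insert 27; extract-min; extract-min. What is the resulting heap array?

[15, 27, 32, 28, 30, 44, 38, 51]

extract-min → returns 1:
  remove root 1; move last element 51 to root → [51, 10, 12, 15, 44, 32, 38, 30]
  51 vs smaller child 10 at index 1, swap → [10, 51, 12, 15, 44, 32, 38, 30]
  51 vs smaller child 15 at index 3, swap → [10, 15, 12, 51, 44, 32, 38, 30]
  51 vs only child 30 at index 7, swap → [10, 15, 12, 30, 44, 32, 38, 51]
insert 28:
  append 28 at index 8 → [10, 15, 12, 30, 44, 32, 38, 51, 28]
  28 < parent 30 at index 3, swap → [10, 15, 12, 28, 44, 32, 38, 51, 30]
insert 27:
  append 27 at index 9 → [10, 15, 12, 28, 44, 32, 38, 51, 30, 27]
  27 < parent 44 at index 4, swap → [10, 15, 12, 28, 27, 32, 38, 51, 30, 44]
extract-min → returns 10:
  remove root 10; move last element 44 to root → [44, 15, 12, 28, 27, 32, 38, 51, 30]
  44 vs smaller child 12 at index 2, swap → [12, 15, 44, 28, 27, 32, 38, 51, 30]
  44 vs smaller child 32 at index 5, swap → [12, 15, 32, 28, 27, 44, 38, 51, 30]
extract-min → returns 12:
  remove root 12; move last element 30 to root → [30, 15, 32, 28, 27, 44, 38, 51]
  30 vs smaller child 15 at index 1, swap → [15, 30, 32, 28, 27, 44, 38, 51]
  30 vs smaller child 27 at index 4, swap → [15, 27, 32, 28, 30, 44, 38, 51]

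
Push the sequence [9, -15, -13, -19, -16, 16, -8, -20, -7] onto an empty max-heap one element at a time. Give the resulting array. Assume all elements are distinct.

Insert 9:
  append 9 at index 0 → [9] (no swap needed)
Insert -15:
  append -15 at index 1 → [9, -15] (no swap needed)
Insert -13:
  append -13 at index 2 → [9, -15, -13] (no swap needed)
Insert -19:
  append -19 at index 3 → [9, -15, -13, -19] (no swap needed)
Insert -16:
  append -16 at index 4 → [9, -15, -13, -19, -16] (no swap needed)
Insert 16:
  append 16 at index 5 → [9, -15, -13, -19, -16, 16]
  16 > parent -13 at index 2, swap → [9, -15, 16, -19, -16, -13]
  16 > parent 9 at index 0, swap → [16, -15, 9, -19, -16, -13]
Insert -8:
  append -8 at index 6 → [16, -15, 9, -19, -16, -13, -8] (no swap needed)
Insert -20:
  append -20 at index 7 → [16, -15, 9, -19, -16, -13, -8, -20] (no swap needed)
Insert -7:
  append -7 at index 8 → [16, -15, 9, -19, -16, -13, -8, -20, -7]
  -7 > parent -19 at index 3, swap → [16, -15, 9, -7, -16, -13, -8, -20, -19]
  -7 > parent -15 at index 1, swap → [16, -7, 9, -15, -16, -13, -8, -20, -19]

[16, -7, 9, -15, -16, -13, -8, -20, -19]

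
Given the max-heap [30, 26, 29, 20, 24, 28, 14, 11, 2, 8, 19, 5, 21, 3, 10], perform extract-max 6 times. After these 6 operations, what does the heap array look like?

extract-max #1 returns 30:
  remove root 30; move last element 10 to root → [10, 26, 29, 20, 24, 28, 14, 11, 2, 8, 19, 5, 21, 3]
  10 vs larger child 29 at index 2, swap → [29, 26, 10, 20, 24, 28, 14, 11, 2, 8, 19, 5, 21, 3]
  10 vs larger child 28 at index 5, swap → [29, 26, 28, 20, 24, 10, 14, 11, 2, 8, 19, 5, 21, 3]
  10 vs larger child 21 at index 12, swap → [29, 26, 28, 20, 24, 21, 14, 11, 2, 8, 19, 5, 10, 3]
extract-max #2 returns 29:
  remove root 29; move last element 3 to root → [3, 26, 28, 20, 24, 21, 14, 11, 2, 8, 19, 5, 10]
  3 vs larger child 28 at index 2, swap → [28, 26, 3, 20, 24, 21, 14, 11, 2, 8, 19, 5, 10]
  3 vs larger child 21 at index 5, swap → [28, 26, 21, 20, 24, 3, 14, 11, 2, 8, 19, 5, 10]
  3 vs larger child 10 at index 12, swap → [28, 26, 21, 20, 24, 10, 14, 11, 2, 8, 19, 5, 3]
extract-max #3 returns 28:
  remove root 28; move last element 3 to root → [3, 26, 21, 20, 24, 10, 14, 11, 2, 8, 19, 5]
  3 vs larger child 26 at index 1, swap → [26, 3, 21, 20, 24, 10, 14, 11, 2, 8, 19, 5]
  3 vs larger child 24 at index 4, swap → [26, 24, 21, 20, 3, 10, 14, 11, 2, 8, 19, 5]
  3 vs larger child 19 at index 10, swap → [26, 24, 21, 20, 19, 10, 14, 11, 2, 8, 3, 5]
extract-max #4 returns 26:
  remove root 26; move last element 5 to root → [5, 24, 21, 20, 19, 10, 14, 11, 2, 8, 3]
  5 vs larger child 24 at index 1, swap → [24, 5, 21, 20, 19, 10, 14, 11, 2, 8, 3]
  5 vs larger child 20 at index 3, swap → [24, 20, 21, 5, 19, 10, 14, 11, 2, 8, 3]
  5 vs larger child 11 at index 7, swap → [24, 20, 21, 11, 19, 10, 14, 5, 2, 8, 3]
extract-max #5 returns 24:
  remove root 24; move last element 3 to root → [3, 20, 21, 11, 19, 10, 14, 5, 2, 8]
  3 vs larger child 21 at index 2, swap → [21, 20, 3, 11, 19, 10, 14, 5, 2, 8]
  3 vs larger child 14 at index 6, swap → [21, 20, 14, 11, 19, 10, 3, 5, 2, 8]
extract-max #6 returns 21:
  remove root 21; move last element 8 to root → [8, 20, 14, 11, 19, 10, 3, 5, 2]
  8 vs larger child 20 at index 1, swap → [20, 8, 14, 11, 19, 10, 3, 5, 2]
  8 vs larger child 19 at index 4, swap → [20, 19, 14, 11, 8, 10, 3, 5, 2]

[20, 19, 14, 11, 8, 10, 3, 5, 2]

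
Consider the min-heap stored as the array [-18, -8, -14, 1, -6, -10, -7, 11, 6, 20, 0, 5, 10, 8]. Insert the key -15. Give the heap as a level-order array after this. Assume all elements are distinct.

[-18, -8, -15, 1, -6, -10, -14, 11, 6, 20, 0, 5, 10, 8, -7]

append -15 at index 14 → [-18, -8, -14, 1, -6, -10, -7, 11, 6, 20, 0, 5, 10, 8, -15]
-15 < parent -7 at index 6, swap → [-18, -8, -14, 1, -6, -10, -15, 11, 6, 20, 0, 5, 10, 8, -7]
-15 < parent -14 at index 2, swap → [-18, -8, -15, 1, -6, -10, -14, 11, 6, 20, 0, 5, 10, 8, -7]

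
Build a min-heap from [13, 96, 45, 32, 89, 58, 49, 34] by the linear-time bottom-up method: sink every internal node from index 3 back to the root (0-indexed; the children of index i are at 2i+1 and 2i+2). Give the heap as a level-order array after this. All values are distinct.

sift down from index 3: already satisfies heap property
sift down from index 2: already satisfies heap property
sift down from index 1:
  96 vs smaller child 32 at index 3, swap → [13, 32, 45, 96, 89, 58, 49, 34]
  96 vs only child 34 at index 7, swap → [13, 32, 45, 34, 89, 58, 49, 96]
sift down from index 0: already satisfies heap property

[13, 32, 45, 34, 89, 58, 49, 96]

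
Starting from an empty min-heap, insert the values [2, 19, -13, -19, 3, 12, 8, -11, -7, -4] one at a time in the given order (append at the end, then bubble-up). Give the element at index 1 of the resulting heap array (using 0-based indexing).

Insert 2:
  append 2 at index 0 → [2] (no swap needed)
Insert 19:
  append 19 at index 1 → [2, 19] (no swap needed)
Insert -13:
  append -13 at index 2 → [2, 19, -13]
  -13 < parent 2 at index 0, swap → [-13, 19, 2]
Insert -19:
  append -19 at index 3 → [-13, 19, 2, -19]
  -19 < parent 19 at index 1, swap → [-13, -19, 2, 19]
  -19 < parent -13 at index 0, swap → [-19, -13, 2, 19]
Insert 3:
  append 3 at index 4 → [-19, -13, 2, 19, 3] (no swap needed)
Insert 12:
  append 12 at index 5 → [-19, -13, 2, 19, 3, 12] (no swap needed)
Insert 8:
  append 8 at index 6 → [-19, -13, 2, 19, 3, 12, 8] (no swap needed)
Insert -11:
  append -11 at index 7 → [-19, -13, 2, 19, 3, 12, 8, -11]
  -11 < parent 19 at index 3, swap → [-19, -13, 2, -11, 3, 12, 8, 19]
Insert -7:
  append -7 at index 8 → [-19, -13, 2, -11, 3, 12, 8, 19, -7] (no swap needed)
Insert -4:
  append -4 at index 9 → [-19, -13, 2, -11, 3, 12, 8, 19, -7, -4]
  -4 < parent 3 at index 4, swap → [-19, -13, 2, -11, -4, 12, 8, 19, -7, 3]
resulting array: [-19, -13, 2, -11, -4, 12, 8, 19, -7, 3]

-13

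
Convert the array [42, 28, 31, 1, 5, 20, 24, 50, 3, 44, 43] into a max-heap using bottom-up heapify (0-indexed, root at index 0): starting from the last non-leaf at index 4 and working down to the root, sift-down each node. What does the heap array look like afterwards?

sift down from index 4:
  5 vs larger child 44 at index 9, swap → [42, 28, 31, 1, 44, 20, 24, 50, 3, 5, 43]
sift down from index 3:
  1 vs larger child 50 at index 7, swap → [42, 28, 31, 50, 44, 20, 24, 1, 3, 5, 43]
sift down from index 2: already satisfies heap property
sift down from index 1:
  28 vs larger child 50 at index 3, swap → [42, 50, 31, 28, 44, 20, 24, 1, 3, 5, 43]
sift down from index 0:
  42 vs larger child 50 at index 1, swap → [50, 42, 31, 28, 44, 20, 24, 1, 3, 5, 43]
  42 vs larger child 44 at index 4, swap → [50, 44, 31, 28, 42, 20, 24, 1, 3, 5, 43]
  42 vs larger child 43 at index 10, swap → [50, 44, 31, 28, 43, 20, 24, 1, 3, 5, 42]

[50, 44, 31, 28, 43, 20, 24, 1, 3, 5, 42]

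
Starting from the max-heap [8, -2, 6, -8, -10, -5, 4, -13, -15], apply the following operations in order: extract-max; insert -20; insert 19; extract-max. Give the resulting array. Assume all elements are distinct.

extract-max → returns 8:
  remove root 8; move last element -15 to root → [-15, -2, 6, -8, -10, -5, 4, -13]
  -15 vs larger child 6 at index 2, swap → [6, -2, -15, -8, -10, -5, 4, -13]
  -15 vs larger child 4 at index 6, swap → [6, -2, 4, -8, -10, -5, -15, -13]
insert -20:
  append -20 at index 8 → [6, -2, 4, -8, -10, -5, -15, -13, -20] (no swap needed)
insert 19:
  append 19 at index 9 → [6, -2, 4, -8, -10, -5, -15, -13, -20, 19]
  19 > parent -10 at index 4, swap → [6, -2, 4, -8, 19, -5, -15, -13, -20, -10]
  19 > parent -2 at index 1, swap → [6, 19, 4, -8, -2, -5, -15, -13, -20, -10]
  19 > parent 6 at index 0, swap → [19, 6, 4, -8, -2, -5, -15, -13, -20, -10]
extract-max → returns 19:
  remove root 19; move last element -10 to root → [-10, 6, 4, -8, -2, -5, -15, -13, -20]
  -10 vs larger child 6 at index 1, swap → [6, -10, 4, -8, -2, -5, -15, -13, -20]
  -10 vs larger child -2 at index 4, swap → [6, -2, 4, -8, -10, -5, -15, -13, -20]

[6, -2, 4, -8, -10, -5, -15, -13, -20]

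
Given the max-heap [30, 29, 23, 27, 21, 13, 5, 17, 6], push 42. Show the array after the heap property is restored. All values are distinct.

[42, 30, 23, 27, 29, 13, 5, 17, 6, 21]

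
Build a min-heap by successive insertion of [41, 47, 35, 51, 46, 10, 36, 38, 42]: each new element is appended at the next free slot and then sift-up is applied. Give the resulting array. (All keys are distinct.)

Insert 41:
  append 41 at index 0 → [41] (no swap needed)
Insert 47:
  append 47 at index 1 → [41, 47] (no swap needed)
Insert 35:
  append 35 at index 2 → [41, 47, 35]
  35 < parent 41 at index 0, swap → [35, 47, 41]
Insert 51:
  append 51 at index 3 → [35, 47, 41, 51] (no swap needed)
Insert 46:
  append 46 at index 4 → [35, 47, 41, 51, 46]
  46 < parent 47 at index 1, swap → [35, 46, 41, 51, 47]
Insert 10:
  append 10 at index 5 → [35, 46, 41, 51, 47, 10]
  10 < parent 41 at index 2, swap → [35, 46, 10, 51, 47, 41]
  10 < parent 35 at index 0, swap → [10, 46, 35, 51, 47, 41]
Insert 36:
  append 36 at index 6 → [10, 46, 35, 51, 47, 41, 36] (no swap needed)
Insert 38:
  append 38 at index 7 → [10, 46, 35, 51, 47, 41, 36, 38]
  38 < parent 51 at index 3, swap → [10, 46, 35, 38, 47, 41, 36, 51]
  38 < parent 46 at index 1, swap → [10, 38, 35, 46, 47, 41, 36, 51]
Insert 42:
  append 42 at index 8 → [10, 38, 35, 46, 47, 41, 36, 51, 42]
  42 < parent 46 at index 3, swap → [10, 38, 35, 42, 47, 41, 36, 51, 46]

[10, 38, 35, 42, 47, 41, 36, 51, 46]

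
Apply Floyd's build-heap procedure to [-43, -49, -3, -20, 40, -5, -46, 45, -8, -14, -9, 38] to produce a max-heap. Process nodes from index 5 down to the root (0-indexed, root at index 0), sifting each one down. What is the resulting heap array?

sift down from index 5:
  -5 vs only child 38 at index 11, swap → [-43, -49, -3, -20, 40, 38, -46, 45, -8, -14, -9, -5]
sift down from index 4: already satisfies heap property
sift down from index 3:
  -20 vs larger child 45 at index 7, swap → [-43, -49, -3, 45, 40, 38, -46, -20, -8, -14, -9, -5]
sift down from index 2:
  -3 vs larger child 38 at index 5, swap → [-43, -49, 38, 45, 40, -3, -46, -20, -8, -14, -9, -5]
sift down from index 1:
  -49 vs larger child 45 at index 3, swap → [-43, 45, 38, -49, 40, -3, -46, -20, -8, -14, -9, -5]
  -49 vs larger child -8 at index 8, swap → [-43, 45, 38, -8, 40, -3, -46, -20, -49, -14, -9, -5]
sift down from index 0:
  -43 vs larger child 45 at index 1, swap → [45, -43, 38, -8, 40, -3, -46, -20, -49, -14, -9, -5]
  -43 vs larger child 40 at index 4, swap → [45, 40, 38, -8, -43, -3, -46, -20, -49, -14, -9, -5]
  -43 vs larger child -9 at index 10, swap → [45, 40, 38, -8, -9, -3, -46, -20, -49, -14, -43, -5]

[45, 40, 38, -8, -9, -3, -46, -20, -49, -14, -43, -5]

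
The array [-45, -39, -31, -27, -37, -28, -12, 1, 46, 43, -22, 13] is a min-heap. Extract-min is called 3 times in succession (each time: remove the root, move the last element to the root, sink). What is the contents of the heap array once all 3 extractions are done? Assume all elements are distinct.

extract-min #1 returns -45:
  remove root -45; move last element 13 to root → [13, -39, -31, -27, -37, -28, -12, 1, 46, 43, -22]
  13 vs smaller child -39 at index 1, swap → [-39, 13, -31, -27, -37, -28, -12, 1, 46, 43, -22]
  13 vs smaller child -37 at index 4, swap → [-39, -37, -31, -27, 13, -28, -12, 1, 46, 43, -22]
  13 vs smaller child -22 at index 10, swap → [-39, -37, -31, -27, -22, -28, -12, 1, 46, 43, 13]
extract-min #2 returns -39:
  remove root -39; move last element 13 to root → [13, -37, -31, -27, -22, -28, -12, 1, 46, 43]
  13 vs smaller child -37 at index 1, swap → [-37, 13, -31, -27, -22, -28, -12, 1, 46, 43]
  13 vs smaller child -27 at index 3, swap → [-37, -27, -31, 13, -22, -28, -12, 1, 46, 43]
  13 vs smaller child 1 at index 7, swap → [-37, -27, -31, 1, -22, -28, -12, 13, 46, 43]
extract-min #3 returns -37:
  remove root -37; move last element 43 to root → [43, -27, -31, 1, -22, -28, -12, 13, 46]
  43 vs smaller child -31 at index 2, swap → [-31, -27, 43, 1, -22, -28, -12, 13, 46]
  43 vs smaller child -28 at index 5, swap → [-31, -27, -28, 1, -22, 43, -12, 13, 46]

[-31, -27, -28, 1, -22, 43, -12, 13, 46]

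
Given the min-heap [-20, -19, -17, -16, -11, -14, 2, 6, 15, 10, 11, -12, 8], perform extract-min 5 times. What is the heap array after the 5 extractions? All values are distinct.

extract-min #1 returns -20:
  remove root -20; move last element 8 to root → [8, -19, -17, -16, -11, -14, 2, 6, 15, 10, 11, -12]
  8 vs smaller child -19 at index 1, swap → [-19, 8, -17, -16, -11, -14, 2, 6, 15, 10, 11, -12]
  8 vs smaller child -16 at index 3, swap → [-19, -16, -17, 8, -11, -14, 2, 6, 15, 10, 11, -12]
  8 vs smaller child 6 at index 7, swap → [-19, -16, -17, 6, -11, -14, 2, 8, 15, 10, 11, -12]
extract-min #2 returns -19:
  remove root -19; move last element -12 to root → [-12, -16, -17, 6, -11, -14, 2, 8, 15, 10, 11]
  -12 vs smaller child -17 at index 2, swap → [-17, -16, -12, 6, -11, -14, 2, 8, 15, 10, 11]
  -12 vs smaller child -14 at index 5, swap → [-17, -16, -14, 6, -11, -12, 2, 8, 15, 10, 11]
extract-min #3 returns -17:
  remove root -17; move last element 11 to root → [11, -16, -14, 6, -11, -12, 2, 8, 15, 10]
  11 vs smaller child -16 at index 1, swap → [-16, 11, -14, 6, -11, -12, 2, 8, 15, 10]
  11 vs smaller child -11 at index 4, swap → [-16, -11, -14, 6, 11, -12, 2, 8, 15, 10]
  11 vs only child 10 at index 9, swap → [-16, -11, -14, 6, 10, -12, 2, 8, 15, 11]
extract-min #4 returns -16:
  remove root -16; move last element 11 to root → [11, -11, -14, 6, 10, -12, 2, 8, 15]
  11 vs smaller child -14 at index 2, swap → [-14, -11, 11, 6, 10, -12, 2, 8, 15]
  11 vs smaller child -12 at index 5, swap → [-14, -11, -12, 6, 10, 11, 2, 8, 15]
extract-min #5 returns -14:
  remove root -14; move last element 15 to root → [15, -11, -12, 6, 10, 11, 2, 8]
  15 vs smaller child -12 at index 2, swap → [-12, -11, 15, 6, 10, 11, 2, 8]
  15 vs smaller child 2 at index 6, swap → [-12, -11, 2, 6, 10, 11, 15, 8]

[-12, -11, 2, 6, 10, 11, 15, 8]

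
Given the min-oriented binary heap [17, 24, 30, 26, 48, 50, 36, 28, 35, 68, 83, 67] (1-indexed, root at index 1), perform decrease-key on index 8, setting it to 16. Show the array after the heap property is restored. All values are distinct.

[16, 17, 30, 24, 48, 50, 36, 26, 35, 68, 83, 67]

set index 8 from 28 to 16 → [17, 24, 30, 26, 48, 50, 36, 16, 35, 68, 83, 67]
16 < parent 26 at index 4, swap → [17, 24, 30, 16, 48, 50, 36, 26, 35, 68, 83, 67]
16 < parent 24 at index 2, swap → [17, 16, 30, 24, 48, 50, 36, 26, 35, 68, 83, 67]
16 < parent 17 at index 1, swap → [16, 17, 30, 24, 48, 50, 36, 26, 35, 68, 83, 67]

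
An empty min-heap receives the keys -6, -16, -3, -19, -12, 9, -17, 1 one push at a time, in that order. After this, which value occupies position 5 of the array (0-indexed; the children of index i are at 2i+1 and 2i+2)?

9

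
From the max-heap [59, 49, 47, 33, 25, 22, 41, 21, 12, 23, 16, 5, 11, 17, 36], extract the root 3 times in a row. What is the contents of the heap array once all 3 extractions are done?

[41, 36, 22, 33, 25, 11, 17, 21, 12, 23, 16, 5]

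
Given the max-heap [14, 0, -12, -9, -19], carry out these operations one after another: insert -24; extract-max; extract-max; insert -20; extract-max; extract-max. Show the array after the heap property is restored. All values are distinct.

[-19, -24, -20]

insert -24:
  append -24 at index 5 → [14, 0, -12, -9, -19, -24] (no swap needed)
extract-max → returns 14:
  remove root 14; move last element -24 to root → [-24, 0, -12, -9, -19]
  -24 vs larger child 0 at index 1, swap → [0, -24, -12, -9, -19]
  -24 vs larger child -9 at index 3, swap → [0, -9, -12, -24, -19]
extract-max → returns 0:
  remove root 0; move last element -19 to root → [-19, -9, -12, -24]
  -19 vs larger child -9 at index 1, swap → [-9, -19, -12, -24]
insert -20:
  append -20 at index 4 → [-9, -19, -12, -24, -20] (no swap needed)
extract-max → returns -9:
  remove root -9; move last element -20 to root → [-20, -19, -12, -24]
  -20 vs larger child -12 at index 2, swap → [-12, -19, -20, -24]
extract-max → returns -12:
  remove root -12; move last element -24 to root → [-24, -19, -20]
  -24 vs larger child -19 at index 1, swap → [-19, -24, -20]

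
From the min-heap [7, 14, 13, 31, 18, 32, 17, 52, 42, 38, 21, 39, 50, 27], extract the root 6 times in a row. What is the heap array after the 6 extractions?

extract-min #1 returns 7:
  remove root 7; move last element 27 to root → [27, 14, 13, 31, 18, 32, 17, 52, 42, 38, 21, 39, 50]
  27 vs smaller child 13 at index 2, swap → [13, 14, 27, 31, 18, 32, 17, 52, 42, 38, 21, 39, 50]
  27 vs smaller child 17 at index 6, swap → [13, 14, 17, 31, 18, 32, 27, 52, 42, 38, 21, 39, 50]
extract-min #2 returns 13:
  remove root 13; move last element 50 to root → [50, 14, 17, 31, 18, 32, 27, 52, 42, 38, 21, 39]
  50 vs smaller child 14 at index 1, swap → [14, 50, 17, 31, 18, 32, 27, 52, 42, 38, 21, 39]
  50 vs smaller child 18 at index 4, swap → [14, 18, 17, 31, 50, 32, 27, 52, 42, 38, 21, 39]
  50 vs smaller child 21 at index 10, swap → [14, 18, 17, 31, 21, 32, 27, 52, 42, 38, 50, 39]
extract-min #3 returns 14:
  remove root 14; move last element 39 to root → [39, 18, 17, 31, 21, 32, 27, 52, 42, 38, 50]
  39 vs smaller child 17 at index 2, swap → [17, 18, 39, 31, 21, 32, 27, 52, 42, 38, 50]
  39 vs smaller child 27 at index 6, swap → [17, 18, 27, 31, 21, 32, 39, 52, 42, 38, 50]
extract-min #4 returns 17:
  remove root 17; move last element 50 to root → [50, 18, 27, 31, 21, 32, 39, 52, 42, 38]
  50 vs smaller child 18 at index 1, swap → [18, 50, 27, 31, 21, 32, 39, 52, 42, 38]
  50 vs smaller child 21 at index 4, swap → [18, 21, 27, 31, 50, 32, 39, 52, 42, 38]
  50 vs only child 38 at index 9, swap → [18, 21, 27, 31, 38, 32, 39, 52, 42, 50]
extract-min #5 returns 18:
  remove root 18; move last element 50 to root → [50, 21, 27, 31, 38, 32, 39, 52, 42]
  50 vs smaller child 21 at index 1, swap → [21, 50, 27, 31, 38, 32, 39, 52, 42]
  50 vs smaller child 31 at index 3, swap → [21, 31, 27, 50, 38, 32, 39, 52, 42]
  50 vs smaller child 42 at index 8, swap → [21, 31, 27, 42, 38, 32, 39, 52, 50]
extract-min #6 returns 21:
  remove root 21; move last element 50 to root → [50, 31, 27, 42, 38, 32, 39, 52]
  50 vs smaller child 27 at index 2, swap → [27, 31, 50, 42, 38, 32, 39, 52]
  50 vs smaller child 32 at index 5, swap → [27, 31, 32, 42, 38, 50, 39, 52]

[27, 31, 32, 42, 38, 50, 39, 52]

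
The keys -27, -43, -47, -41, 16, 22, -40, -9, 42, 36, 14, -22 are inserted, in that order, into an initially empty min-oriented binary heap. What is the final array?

[-47, -41, -43, -27, 14, -22, -40, -9, 42, 36, 16, 22]

Insert -27:
  append -27 at index 0 → [-27] (no swap needed)
Insert -43:
  append -43 at index 1 → [-27, -43]
  -43 < parent -27 at index 0, swap → [-43, -27]
Insert -47:
  append -47 at index 2 → [-43, -27, -47]
  -47 < parent -43 at index 0, swap → [-47, -27, -43]
Insert -41:
  append -41 at index 3 → [-47, -27, -43, -41]
  -41 < parent -27 at index 1, swap → [-47, -41, -43, -27]
Insert 16:
  append 16 at index 4 → [-47, -41, -43, -27, 16] (no swap needed)
Insert 22:
  append 22 at index 5 → [-47, -41, -43, -27, 16, 22] (no swap needed)
Insert -40:
  append -40 at index 6 → [-47, -41, -43, -27, 16, 22, -40] (no swap needed)
Insert -9:
  append -9 at index 7 → [-47, -41, -43, -27, 16, 22, -40, -9] (no swap needed)
Insert 42:
  append 42 at index 8 → [-47, -41, -43, -27, 16, 22, -40, -9, 42] (no swap needed)
Insert 36:
  append 36 at index 9 → [-47, -41, -43, -27, 16, 22, -40, -9, 42, 36] (no swap needed)
Insert 14:
  append 14 at index 10 → [-47, -41, -43, -27, 16, 22, -40, -9, 42, 36, 14]
  14 < parent 16 at index 4, swap → [-47, -41, -43, -27, 14, 22, -40, -9, 42, 36, 16]
Insert -22:
  append -22 at index 11 → [-47, -41, -43, -27, 14, 22, -40, -9, 42, 36, 16, -22]
  -22 < parent 22 at index 5, swap → [-47, -41, -43, -27, 14, -22, -40, -9, 42, 36, 16, 22]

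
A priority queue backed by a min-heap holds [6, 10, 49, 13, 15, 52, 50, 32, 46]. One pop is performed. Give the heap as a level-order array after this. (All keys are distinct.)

[10, 13, 49, 32, 15, 52, 50, 46]

remove root 6; move last element 46 to root → [46, 10, 49, 13, 15, 52, 50, 32]
46 vs smaller child 10 at index 1, swap → [10, 46, 49, 13, 15, 52, 50, 32]
46 vs smaller child 13 at index 3, swap → [10, 13, 49, 46, 15, 52, 50, 32]
46 vs only child 32 at index 7, swap → [10, 13, 49, 32, 15, 52, 50, 46]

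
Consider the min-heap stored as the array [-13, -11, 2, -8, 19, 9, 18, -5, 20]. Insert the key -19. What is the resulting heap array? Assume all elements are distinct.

append -19 at index 9 → [-13, -11, 2, -8, 19, 9, 18, -5, 20, -19]
-19 < parent 19 at index 4, swap → [-13, -11, 2, -8, -19, 9, 18, -5, 20, 19]
-19 < parent -11 at index 1, swap → [-13, -19, 2, -8, -11, 9, 18, -5, 20, 19]
-19 < parent -13 at index 0, swap → [-19, -13, 2, -8, -11, 9, 18, -5, 20, 19]

[-19, -13, 2, -8, -11, 9, 18, -5, 20, 19]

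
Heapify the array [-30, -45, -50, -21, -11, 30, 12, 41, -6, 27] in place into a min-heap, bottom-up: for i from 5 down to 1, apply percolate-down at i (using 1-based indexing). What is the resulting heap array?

sift down from index 5: already satisfies heap property
sift down from index 4: already satisfies heap property
sift down from index 3: already satisfies heap property
sift down from index 2: already satisfies heap property
sift down from index 1:
  -30 vs smaller child -50 at index 3, swap → [-50, -45, -30, -21, -11, 30, 12, 41, -6, 27]

[-50, -45, -30, -21, -11, 30, 12, 41, -6, 27]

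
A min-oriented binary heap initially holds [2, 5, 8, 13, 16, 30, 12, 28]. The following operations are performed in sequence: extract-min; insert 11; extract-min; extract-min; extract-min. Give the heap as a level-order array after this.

[12, 13, 30, 28, 16]

extract-min → returns 2:
  remove root 2; move last element 28 to root → [28, 5, 8, 13, 16, 30, 12]
  28 vs smaller child 5 at index 1, swap → [5, 28, 8, 13, 16, 30, 12]
  28 vs smaller child 13 at index 3, swap → [5, 13, 8, 28, 16, 30, 12]
insert 11:
  append 11 at index 7 → [5, 13, 8, 28, 16, 30, 12, 11]
  11 < parent 28 at index 3, swap → [5, 13, 8, 11, 16, 30, 12, 28]
  11 < parent 13 at index 1, swap → [5, 11, 8, 13, 16, 30, 12, 28]
extract-min → returns 5:
  remove root 5; move last element 28 to root → [28, 11, 8, 13, 16, 30, 12]
  28 vs smaller child 8 at index 2, swap → [8, 11, 28, 13, 16, 30, 12]
  28 vs smaller child 12 at index 6, swap → [8, 11, 12, 13, 16, 30, 28]
extract-min → returns 8:
  remove root 8; move last element 28 to root → [28, 11, 12, 13, 16, 30]
  28 vs smaller child 11 at index 1, swap → [11, 28, 12, 13, 16, 30]
  28 vs smaller child 13 at index 3, swap → [11, 13, 12, 28, 16, 30]
extract-min → returns 11:
  remove root 11; move last element 30 to root → [30, 13, 12, 28, 16]
  30 vs smaller child 12 at index 2, swap → [12, 13, 30, 28, 16]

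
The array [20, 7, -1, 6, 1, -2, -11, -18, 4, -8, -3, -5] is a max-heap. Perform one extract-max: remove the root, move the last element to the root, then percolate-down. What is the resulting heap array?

remove root 20; move last element -5 to root → [-5, 7, -1, 6, 1, -2, -11, -18, 4, -8, -3]
-5 vs larger child 7 at index 1, swap → [7, -5, -1, 6, 1, -2, -11, -18, 4, -8, -3]
-5 vs larger child 6 at index 3, swap → [7, 6, -1, -5, 1, -2, -11, -18, 4, -8, -3]
-5 vs larger child 4 at index 8, swap → [7, 6, -1, 4, 1, -2, -11, -18, -5, -8, -3]

[7, 6, -1, 4, 1, -2, -11, -18, -5, -8, -3]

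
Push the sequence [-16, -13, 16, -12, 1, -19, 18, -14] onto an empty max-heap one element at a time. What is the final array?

Insert -16:
  append -16 at index 0 → [-16] (no swap needed)
Insert -13:
  append -13 at index 1 → [-16, -13]
  -13 > parent -16 at index 0, swap → [-13, -16]
Insert 16:
  append 16 at index 2 → [-13, -16, 16]
  16 > parent -13 at index 0, swap → [16, -16, -13]
Insert -12:
  append -12 at index 3 → [16, -16, -13, -12]
  -12 > parent -16 at index 1, swap → [16, -12, -13, -16]
Insert 1:
  append 1 at index 4 → [16, -12, -13, -16, 1]
  1 > parent -12 at index 1, swap → [16, 1, -13, -16, -12]
Insert -19:
  append -19 at index 5 → [16, 1, -13, -16, -12, -19] (no swap needed)
Insert 18:
  append 18 at index 6 → [16, 1, -13, -16, -12, -19, 18]
  18 > parent -13 at index 2, swap → [16, 1, 18, -16, -12, -19, -13]
  18 > parent 16 at index 0, swap → [18, 1, 16, -16, -12, -19, -13]
Insert -14:
  append -14 at index 7 → [18, 1, 16, -16, -12, -19, -13, -14]
  -14 > parent -16 at index 3, swap → [18, 1, 16, -14, -12, -19, -13, -16]

[18, 1, 16, -14, -12, -19, -13, -16]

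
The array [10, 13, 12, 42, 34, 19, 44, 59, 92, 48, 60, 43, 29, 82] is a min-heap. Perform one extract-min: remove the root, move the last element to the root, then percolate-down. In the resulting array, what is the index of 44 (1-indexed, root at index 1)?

7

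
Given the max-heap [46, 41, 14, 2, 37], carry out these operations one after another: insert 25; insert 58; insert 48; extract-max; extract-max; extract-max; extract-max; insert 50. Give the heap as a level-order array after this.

[50, 37, 25, 2, 14]

insert 25:
  append 25 at index 5 → [46, 41, 14, 2, 37, 25]
  25 > parent 14 at index 2, swap → [46, 41, 25, 2, 37, 14]
insert 58:
  append 58 at index 6 → [46, 41, 25, 2, 37, 14, 58]
  58 > parent 25 at index 2, swap → [46, 41, 58, 2, 37, 14, 25]
  58 > parent 46 at index 0, swap → [58, 41, 46, 2, 37, 14, 25]
insert 48:
  append 48 at index 7 → [58, 41, 46, 2, 37, 14, 25, 48]
  48 > parent 2 at index 3, swap → [58, 41, 46, 48, 37, 14, 25, 2]
  48 > parent 41 at index 1, swap → [58, 48, 46, 41, 37, 14, 25, 2]
extract-max → returns 58:
  remove root 58; move last element 2 to root → [2, 48, 46, 41, 37, 14, 25]
  2 vs larger child 48 at index 1, swap → [48, 2, 46, 41, 37, 14, 25]
  2 vs larger child 41 at index 3, swap → [48, 41, 46, 2, 37, 14, 25]
extract-max → returns 48:
  remove root 48; move last element 25 to root → [25, 41, 46, 2, 37, 14]
  25 vs larger child 46 at index 2, swap → [46, 41, 25, 2, 37, 14]
extract-max → returns 46:
  remove root 46; move last element 14 to root → [14, 41, 25, 2, 37]
  14 vs larger child 41 at index 1, swap → [41, 14, 25, 2, 37]
  14 vs larger child 37 at index 4, swap → [41, 37, 25, 2, 14]
extract-max → returns 41:
  remove root 41; move last element 14 to root → [14, 37, 25, 2]
  14 vs larger child 37 at index 1, swap → [37, 14, 25, 2]
insert 50:
  append 50 at index 4 → [37, 14, 25, 2, 50]
  50 > parent 14 at index 1, swap → [37, 50, 25, 2, 14]
  50 > parent 37 at index 0, swap → [50, 37, 25, 2, 14]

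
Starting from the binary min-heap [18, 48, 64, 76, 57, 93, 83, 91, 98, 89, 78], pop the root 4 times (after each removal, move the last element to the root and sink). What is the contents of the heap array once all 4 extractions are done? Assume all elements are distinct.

[76, 78, 83, 89, 91, 93, 98]

extract-min #1 returns 18:
  remove root 18; move last element 78 to root → [78, 48, 64, 76, 57, 93, 83, 91, 98, 89]
  78 vs smaller child 48 at index 1, swap → [48, 78, 64, 76, 57, 93, 83, 91, 98, 89]
  78 vs smaller child 57 at index 4, swap → [48, 57, 64, 76, 78, 93, 83, 91, 98, 89]
extract-min #2 returns 48:
  remove root 48; move last element 89 to root → [89, 57, 64, 76, 78, 93, 83, 91, 98]
  89 vs smaller child 57 at index 1, swap → [57, 89, 64, 76, 78, 93, 83, 91, 98]
  89 vs smaller child 76 at index 3, swap → [57, 76, 64, 89, 78, 93, 83, 91, 98]
extract-min #3 returns 57:
  remove root 57; move last element 98 to root → [98, 76, 64, 89, 78, 93, 83, 91]
  98 vs smaller child 64 at index 2, swap → [64, 76, 98, 89, 78, 93, 83, 91]
  98 vs smaller child 83 at index 6, swap → [64, 76, 83, 89, 78, 93, 98, 91]
extract-min #4 returns 64:
  remove root 64; move last element 91 to root → [91, 76, 83, 89, 78, 93, 98]
  91 vs smaller child 76 at index 1, swap → [76, 91, 83, 89, 78, 93, 98]
  91 vs smaller child 78 at index 4, swap → [76, 78, 83, 89, 91, 93, 98]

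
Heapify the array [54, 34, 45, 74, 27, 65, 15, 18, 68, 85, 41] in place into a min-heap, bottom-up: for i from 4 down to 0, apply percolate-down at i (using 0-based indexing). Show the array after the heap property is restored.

[15, 18, 45, 34, 27, 65, 54, 74, 68, 85, 41]

sift down from index 4: already satisfies heap property
sift down from index 3:
  74 vs smaller child 18 at index 7, swap → [54, 34, 45, 18, 27, 65, 15, 74, 68, 85, 41]
sift down from index 2:
  45 vs smaller child 15 at index 6, swap → [54, 34, 15, 18, 27, 65, 45, 74, 68, 85, 41]
sift down from index 1:
  34 vs smaller child 18 at index 3, swap → [54, 18, 15, 34, 27, 65, 45, 74, 68, 85, 41]
sift down from index 0:
  54 vs smaller child 15 at index 2, swap → [15, 18, 54, 34, 27, 65, 45, 74, 68, 85, 41]
  54 vs smaller child 45 at index 6, swap → [15, 18, 45, 34, 27, 65, 54, 74, 68, 85, 41]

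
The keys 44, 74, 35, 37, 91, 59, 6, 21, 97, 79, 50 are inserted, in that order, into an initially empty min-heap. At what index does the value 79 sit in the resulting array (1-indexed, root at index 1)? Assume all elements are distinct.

11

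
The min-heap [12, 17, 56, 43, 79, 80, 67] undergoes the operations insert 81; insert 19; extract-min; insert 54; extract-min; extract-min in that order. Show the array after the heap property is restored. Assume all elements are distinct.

insert 81:
  append 81 at index 7 → [12, 17, 56, 43, 79, 80, 67, 81] (no swap needed)
insert 19:
  append 19 at index 8 → [12, 17, 56, 43, 79, 80, 67, 81, 19]
  19 < parent 43 at index 3, swap → [12, 17, 56, 19, 79, 80, 67, 81, 43]
extract-min → returns 12:
  remove root 12; move last element 43 to root → [43, 17, 56, 19, 79, 80, 67, 81]
  43 vs smaller child 17 at index 1, swap → [17, 43, 56, 19, 79, 80, 67, 81]
  43 vs smaller child 19 at index 3, swap → [17, 19, 56, 43, 79, 80, 67, 81]
insert 54:
  append 54 at index 8 → [17, 19, 56, 43, 79, 80, 67, 81, 54] (no swap needed)
extract-min → returns 17:
  remove root 17; move last element 54 to root → [54, 19, 56, 43, 79, 80, 67, 81]
  54 vs smaller child 19 at index 1, swap → [19, 54, 56, 43, 79, 80, 67, 81]
  54 vs smaller child 43 at index 3, swap → [19, 43, 56, 54, 79, 80, 67, 81]
extract-min → returns 19:
  remove root 19; move last element 81 to root → [81, 43, 56, 54, 79, 80, 67]
  81 vs smaller child 43 at index 1, swap → [43, 81, 56, 54, 79, 80, 67]
  81 vs smaller child 54 at index 3, swap → [43, 54, 56, 81, 79, 80, 67]

[43, 54, 56, 81, 79, 80, 67]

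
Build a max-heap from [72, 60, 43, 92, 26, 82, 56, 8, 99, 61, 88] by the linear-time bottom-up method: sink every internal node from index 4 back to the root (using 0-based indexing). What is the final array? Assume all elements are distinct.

[99, 92, 82, 72, 88, 43, 56, 8, 60, 61, 26]

sift down from index 4:
  26 vs larger child 88 at index 10, swap → [72, 60, 43, 92, 88, 82, 56, 8, 99, 61, 26]
sift down from index 3:
  92 vs larger child 99 at index 8, swap → [72, 60, 43, 99, 88, 82, 56, 8, 92, 61, 26]
sift down from index 2:
  43 vs larger child 82 at index 5, swap → [72, 60, 82, 99, 88, 43, 56, 8, 92, 61, 26]
sift down from index 1:
  60 vs larger child 99 at index 3, swap → [72, 99, 82, 60, 88, 43, 56, 8, 92, 61, 26]
  60 vs larger child 92 at index 8, swap → [72, 99, 82, 92, 88, 43, 56, 8, 60, 61, 26]
sift down from index 0:
  72 vs larger child 99 at index 1, swap → [99, 72, 82, 92, 88, 43, 56, 8, 60, 61, 26]
  72 vs larger child 92 at index 3, swap → [99, 92, 82, 72, 88, 43, 56, 8, 60, 61, 26]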